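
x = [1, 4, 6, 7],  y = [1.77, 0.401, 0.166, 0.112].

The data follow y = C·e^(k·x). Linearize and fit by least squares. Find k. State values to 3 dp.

k = -0.462

Linearized form: ln y = k·x + ln C. From the 4 transformed points,
Sums: Σx = 18.0000, Σ(x)² = 102.0000, Σln y = -4.3278, Σx·ln y = -29.1836.
Normal system: [[102.0000, 18.0000]; [18.0000, 4]]·[k, ln C]ᵀ = [-29.1836, -4.3278]ᵀ.
Slope k = (n·Σx·ln y − Σx·Σln y)/(n·Σ(x)² − (Σx)²) = (4·-29.1836 − 18.0000·-4.3278)/84.0000 = -0.46230; ln C = (Σln y − k·Σx)/n = 0.99840.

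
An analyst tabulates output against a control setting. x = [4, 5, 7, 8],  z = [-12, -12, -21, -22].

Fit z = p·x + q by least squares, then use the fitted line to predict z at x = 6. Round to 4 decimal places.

ẑ = -16.7500

Normal-equation sums: Σx·x = 154, Σx = 24, Σ1 = 4.
For Mᵀz: Σx·z = -431, Σz = -67.
MᵀM·[p, q]ᵀ = Mᵀz becomes [[154, 24]; [24, 4]]·[p, q]ᵀ = [-431, -67]ᵀ.
det = 154·4 − 24² = 40.
p = ((-431)·4 − 24·(-67))/40 = -29/10; q = (154·(-67) − 24·(-431))/40 = 13/20.
At x = 6: ẑ = (-29/10)·(6) + (13/20)·(1) = -67/4.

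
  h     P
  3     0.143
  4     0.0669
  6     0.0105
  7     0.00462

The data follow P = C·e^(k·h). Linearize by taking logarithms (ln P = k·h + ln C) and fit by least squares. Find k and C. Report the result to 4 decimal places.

k = -0.8717, C = 2.0392

Linearized form: ln P = k·h + ln C. From the 4 transformed points,
XᵀX = [[110.0000, 20.0000]; [20.0000, 4]], rhs = [-81.6328, -14.5832]ᵀ  (here Σh = 20.0000, Σ(h)² = 110.0000, Σln P = -14.5832, Σh·ln P = -81.6328).
Solving (det = 40.0000): k = -0.87167, ln C = 0.71256, so C = exp(0.71256) = 2.03920.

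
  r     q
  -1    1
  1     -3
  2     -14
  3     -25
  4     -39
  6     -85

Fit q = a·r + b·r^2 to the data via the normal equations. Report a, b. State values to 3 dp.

The normal equations are: 67·a + 315·b = -773;  315·a + 1651·b = -3967.
(Σr·r = 67, Σr·r^2 = 315, Σr^2·r^2 = 1651, Σr·q = -773, Σr^2·q = -3967.)
det = 67·1651 − 315² = 11392.
a = ((-773)·1651 − 315·(-3967))/11392 = -13309/5696; b = (67·(-3967) − 315·(-773))/11392 = -11147/5696.

a = -2.337, b = -1.957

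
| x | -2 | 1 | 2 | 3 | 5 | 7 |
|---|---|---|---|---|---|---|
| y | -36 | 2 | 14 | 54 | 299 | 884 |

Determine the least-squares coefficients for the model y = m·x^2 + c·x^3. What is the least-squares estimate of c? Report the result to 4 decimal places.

Compute the Gram sums: Σx^2·x^2 = 3140, Σx^2·x^3 = 20176, Σx^3·x^3 = 134132.
Right-hand side: Σx^2·y = 51191, Σx^3·y = 342447.
Normal equations: [[3140, 20176]; [20176, 134132]]·[m, c]ᵀ = [51191, 342447]ᵀ.
det = 3140·134132 − 20176² = 14103504.
m = (51191·134132 − 20176·342447)/14103504 = -10714865/3525876; c = (3140·342447 − 20176·51191)/14103504 = 10613491/3525876.

c = 3.0102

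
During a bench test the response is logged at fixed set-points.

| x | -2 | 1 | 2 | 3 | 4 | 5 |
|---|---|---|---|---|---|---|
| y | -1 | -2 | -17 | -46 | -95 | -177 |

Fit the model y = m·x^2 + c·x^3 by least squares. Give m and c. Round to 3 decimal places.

The normal system MᵀM·[m, c]ᵀ = Mᵀy is [[995, 4393]; [4393, 20579]]·[m, c]ᵀ = [-6433, -29577]ᵀ.
Δ = 995·20579 − 4393² = 1177656.
m = ((-6433)·20579 − 4393·(-29577))/1177656 = -1226473/588828; c = (995·(-29577) − 4393·(-6433))/1177656 = -584473/588828.

m = -2.083, c = -0.993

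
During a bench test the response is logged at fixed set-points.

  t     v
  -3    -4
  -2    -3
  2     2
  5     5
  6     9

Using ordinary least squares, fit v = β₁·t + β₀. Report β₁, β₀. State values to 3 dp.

β₁ = 1.328, β₀ = -0.325

Compute the Gram sums: Σt·t = 78, Σt = 8, Σ1 = 5.
And Σt·v = 101, Σv = 9.
Normal equations: [[78, 8]; [8, 5]]·[β₁, β₀]ᵀ = [101, 9]ᵀ.
Eliminating β₀: 5·(row 1) − 8·(row 2) gives 326·β₁ = 5·101 − 8·9 = 433, so β₁ = 433/326.
Then β₀ = (9 − 8·(433/326))/5 = -53/163.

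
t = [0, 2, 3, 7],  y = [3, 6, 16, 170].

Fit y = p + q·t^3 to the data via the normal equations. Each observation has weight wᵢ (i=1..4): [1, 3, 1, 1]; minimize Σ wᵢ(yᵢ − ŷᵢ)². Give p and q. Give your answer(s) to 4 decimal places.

p = 2.4145, q = 0.4886

Normal-equation sums: Σwᵢ·1 = 6, Σwᵢ·t^3 = 394, Σwᵢ·t^3·t^3 = 118570.
Right-hand side: Σwᵢ·y = 207, Σwᵢ·t^3·y = 58886.
MᵀWM·[p, q]ᵀ = MᵀWy becomes [[6, 394]; [394, 118570]]·[p, q]ᵀ = [207, 58886]ᵀ.
Determinant 6·118570 − 394² = 556184.
p = (207·118570 − 394·58886)/556184 = 671453/278092; q = (6·58886 − 394·207)/556184 = 135879/278092.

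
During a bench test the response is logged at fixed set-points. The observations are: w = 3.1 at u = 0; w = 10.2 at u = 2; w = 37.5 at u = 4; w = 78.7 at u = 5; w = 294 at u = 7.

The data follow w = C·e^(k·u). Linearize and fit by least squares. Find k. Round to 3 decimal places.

Taking logs, ln w = k·u + ln C, so regress ln w on u.
AᵀA = [[94.0000, 18.0000]; [18.0000, 5]], rhs = [80.7554, 17.1274]ᵀ  (here Σu = 18.0000, Σ(u)² = 94.0000, Σln w = 17.1274, Σu·ln w = 80.7554).
Slope k = (n·Σu·ln w − Σu·Σln w)/(n·Σ(u)² − (Σu)²) = (5·80.7554 − 18.0000·17.1274)/146.0000 = 0.65400; ln C = (Σln w − k·Σu)/n = 1.07105.

k = 0.654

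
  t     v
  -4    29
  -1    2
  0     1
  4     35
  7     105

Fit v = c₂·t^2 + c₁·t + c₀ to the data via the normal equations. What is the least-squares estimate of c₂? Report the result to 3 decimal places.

Entries of XᵀX: Σt^2·t^2 = 2914, Σt^2·t = 342, Σt^2 = 82, Σt·t = 82, Σt = 6, Σ1 = 5.
Right-hand side: Σt^2·v = 6171, Σt·v = 757, Σv = 172.
Solving the 3×3 system (Gaussian elimination) gives c₂ = 72793/36272, c₁ = 29933/36272, c₀ = 1127/2267.

c₂ = 2.007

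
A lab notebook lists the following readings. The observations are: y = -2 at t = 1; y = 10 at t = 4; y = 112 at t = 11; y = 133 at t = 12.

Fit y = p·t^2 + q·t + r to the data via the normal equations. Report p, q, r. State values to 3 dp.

p = 1.021, q = -0.923, r = -2.283

With design matrix M, MᵀM = [[35634, 3124, 282]; [3124, 282, 28]; [282, 28, 4]] and Mᵀy = [32862, 2866, 253]ᵀ.
Row-reducing yields p = 32943/32258, q = -14895/16129, r = -73633/32258.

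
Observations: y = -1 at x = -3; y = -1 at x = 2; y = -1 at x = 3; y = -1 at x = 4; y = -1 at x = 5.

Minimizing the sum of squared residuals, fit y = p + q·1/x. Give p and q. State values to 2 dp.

Forming MᵀM = [[5, 19/20]; [19/20, 2069/3600]] and Mᵀy = [-5, -19/20]ᵀ gives MᵀM·[p, q]ᵀ = Mᵀy.
Eliminating q: (2069/3600)·(row 1) − (19/20)·(row 2) gives (887/450)·p = (2069/3600)·(-5) − (19/20)·(-19/20) = -887/450, so p = -1.
Then q = ((-19/20) − (19/20)·(-1))/(2069/3600) = 0.

p = -1.00, q = 0.00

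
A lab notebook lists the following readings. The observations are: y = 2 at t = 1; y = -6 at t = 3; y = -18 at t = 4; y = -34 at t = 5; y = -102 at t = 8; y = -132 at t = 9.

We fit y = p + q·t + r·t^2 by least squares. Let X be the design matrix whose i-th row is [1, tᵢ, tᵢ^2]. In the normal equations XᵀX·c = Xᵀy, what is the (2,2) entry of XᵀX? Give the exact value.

196

Row 2 ↔ basis t, column 2 ↔ basis t, so (XᵀX)_{2,2} = Σᵢ (t)·(t) = (1)·(1) + (3)·(3) + (4)·(4) + (5)·(5) + (8)·(8) + (9)·(9) = 196.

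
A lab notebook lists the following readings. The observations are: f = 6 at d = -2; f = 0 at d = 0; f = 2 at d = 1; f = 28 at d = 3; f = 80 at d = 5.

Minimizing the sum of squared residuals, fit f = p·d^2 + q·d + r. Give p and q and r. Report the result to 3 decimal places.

The normal equations are: 723·p + 145·q + 39·r = 2278;  145·p + 39·q + 7·r = 474;  39·p + 7·q + 5·r = 116.
Solving the 3×3 system (Gaussian elimination) gives p = 14911/5071, q = 7951/5071, r = -890/461.

p = 2.940, q = 1.568, r = -1.931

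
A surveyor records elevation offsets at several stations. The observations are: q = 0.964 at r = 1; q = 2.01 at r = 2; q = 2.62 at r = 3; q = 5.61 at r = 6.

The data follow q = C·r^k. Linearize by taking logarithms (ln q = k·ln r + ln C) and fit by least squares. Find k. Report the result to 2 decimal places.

Let Y = ln q. Fitting Y = k·ln r + ln C by least squares:
Sums: Σln r = 3.5835, Σ(ln r)² = 4.8978, Σln q = 3.3492, Σln r·ln q = 4.6320.
Normal system: [[4.8978, 3.5835]; [3.5835, 4]]·[k, ln C]ᵀ = [4.6320, 3.3492]ᵀ.
Δ = 4.8978·4 − (3.5835)² = 6.7496; k = (4.6320·4 − 3.5835·3.3492)/6.7496 = 0.96691, ln C = (4.8978·3.3492 − 3.5835·4.6320)/6.7496 = -0.02894.

k = 0.97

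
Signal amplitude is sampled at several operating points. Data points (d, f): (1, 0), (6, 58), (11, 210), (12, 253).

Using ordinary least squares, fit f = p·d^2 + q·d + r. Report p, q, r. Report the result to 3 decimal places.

p = 1.901, q = -1.755, r = -0.092

Compute the Gram sums: Σd^2·d^2 = 36674, Σd^2·d = 3276, Σd^2 = 302, Σd·d = 302, Σd = 30, Σ1 = 4.
Right-hand side: Σd^2·f = 63930, Σd·f = 5694, Σf = 521.
Normal equations: [[36674, 3276, 302]; [3276, 302, 30]; [302, 30, 4]]·[p, q, r]ᵀ = [63930, 5694, 521]ᵀ.
Solving the 3×3 system (Gaussian elimination) gives p = 3505/1844, q = -3237/1844, r = -169/1844.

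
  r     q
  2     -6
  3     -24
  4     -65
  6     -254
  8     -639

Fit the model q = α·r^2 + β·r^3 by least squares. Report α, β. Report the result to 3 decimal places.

α = 1.755, β = -1.467

Sums needed: Σr^2·r^2 = 5745, Σr^2·r^3 = 41843, Σr^3·r^3 = 313689.
And Σr^2·q = -51320, Σr^3·q = -386888.
MᵀM·[α, β]ᵀ = Mᵀq becomes [[5745, 41843]; [41843, 313689]]·[α, β]ᵀ = [-51320, -386888]ᵀ.
det = 5745·313689 − 41843² = 51306656.
α = ((-51320)·313689 − 41843·(-386888))/51306656 = 2813597/1603333; β = (5745·(-386888) − 41843·(-51320))/51306656 = -2352775/1603333.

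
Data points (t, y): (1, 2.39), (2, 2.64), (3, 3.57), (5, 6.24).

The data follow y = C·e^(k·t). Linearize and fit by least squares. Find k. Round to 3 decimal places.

k = 0.250

Linearized form: ln y = k·t + ln C. From the 4 transformed points,
Over the data: Σt = 11.0000, Σ(t)² = 39.0000, Σln y = 4.9456, Σt·ln y = 15.7854.
Normal system: [[39.0000, 11.0000]; [11.0000, 4]]·[k, ln C]ᵀ = [15.7854, 4.9456]ᵀ.
Δ = 39.0000·4 − (11.0000)² = 35.0000; k = (15.7854·4 − 11.0000·4.9456)/35.0000 = 0.24971, ln C = (39.0000·4.9456 − 11.0000·15.7854)/35.0000 = 0.54969.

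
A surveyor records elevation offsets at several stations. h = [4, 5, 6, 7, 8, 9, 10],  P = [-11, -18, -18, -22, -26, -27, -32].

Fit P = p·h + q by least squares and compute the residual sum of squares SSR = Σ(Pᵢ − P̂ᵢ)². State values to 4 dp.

Sums needed: Σh·h = 371, Σh = 49, Σ1 = 7.
For AᵀP: Σh·P = -1167, ΣP = -154.
Normal equations: [[371, 49]; [49, 7]]·[p, q]ᵀ = [-1167, -154]ᵀ.
det = 371·7 − 49² = 196.
p = ((-1167)·7 − 49·(-154))/196 = -89/28; q = (371·(-154) − 49·(-1167))/196 = 1/4.
Residuals: 41/28, -33/14, 23/28, 0, -23/28, 19/14, -13/28; SSR = 311/28.

SSR = 11.1071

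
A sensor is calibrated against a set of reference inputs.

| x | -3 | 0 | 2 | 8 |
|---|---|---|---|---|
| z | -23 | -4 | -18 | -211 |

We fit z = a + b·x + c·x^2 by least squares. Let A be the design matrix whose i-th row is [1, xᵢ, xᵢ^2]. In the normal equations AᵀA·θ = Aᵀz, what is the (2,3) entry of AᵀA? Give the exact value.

493

Row 2 ↔ basis x, column 3 ↔ basis x^2, so (AᵀA)_{2,3} = Σᵢ (x)·(x^2) = (-3)·(9) + (0)·(0) + (2)·(4) + (8)·(64) = 493.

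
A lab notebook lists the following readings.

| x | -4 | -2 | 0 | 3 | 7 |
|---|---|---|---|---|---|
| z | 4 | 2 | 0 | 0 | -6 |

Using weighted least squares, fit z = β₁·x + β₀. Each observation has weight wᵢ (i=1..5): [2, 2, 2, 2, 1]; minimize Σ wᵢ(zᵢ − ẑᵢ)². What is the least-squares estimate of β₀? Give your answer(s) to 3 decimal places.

β₀ = 0.753

From the data, Σwᵢ·x·x = 107, Σwᵢ·x = 1, Σwᵢ·1 = 9.
And Σwᵢ·x·z = -82, Σwᵢ·z = 6.
det = 107·9 − 1² = 962.
β₁ = ((-82)·9 − 1·6)/962 = -372/481; β₀ = (107·6 − 1·(-82))/962 = 362/481.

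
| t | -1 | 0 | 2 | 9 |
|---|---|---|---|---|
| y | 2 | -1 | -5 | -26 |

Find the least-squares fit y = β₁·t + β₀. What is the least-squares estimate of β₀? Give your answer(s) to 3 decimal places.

Setting ∂/∂β₁ … = 0 gives: 86·β₁ + 10·β₀ = -246;  10·β₁ + 4·β₀ = -30.
Eliminating β₀: 4·(row 1) − 10·(row 2) gives 244·β₁ = 4·(-246) − 10·(-30) = -684, so β₁ = -171/61.
Then β₀ = ((-30) − 10·(-171/61))/4 = -30/61.

β₀ = -0.492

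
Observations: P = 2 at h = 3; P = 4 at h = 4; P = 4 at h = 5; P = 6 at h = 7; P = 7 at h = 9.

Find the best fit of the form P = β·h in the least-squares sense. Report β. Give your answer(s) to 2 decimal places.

Sums needed: Σh·h = 180.
Right-hand side: Σh·P = 147.
Hence β = 147 / 180 ≈ 0.816667.

β = 0.82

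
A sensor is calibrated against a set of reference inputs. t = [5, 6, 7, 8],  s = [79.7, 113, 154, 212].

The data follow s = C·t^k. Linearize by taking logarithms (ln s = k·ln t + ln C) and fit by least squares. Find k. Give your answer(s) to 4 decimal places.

Let Y = ln s. Fitting Y = k·ln t + ln C by least squares:
AᵀA = [[13.9113, 7.4265]; [7.4265, 4]], rhs = [36.4571, 19.4992]ᵀ  (here Σln t = 7.4265, Σ(ln t)² = 13.9113, Σln s = 19.4992, Σln t·ln s = 36.4571).
Δ = 13.9113·4 − (7.4265)² = 0.4917; k = (36.4571·4 − 7.4265·19.4992)/0.4917 = 2.06727, ln C = (13.9113·19.4992 − 7.4265·36.4571)/0.4917 = 1.03663.

k = 2.0673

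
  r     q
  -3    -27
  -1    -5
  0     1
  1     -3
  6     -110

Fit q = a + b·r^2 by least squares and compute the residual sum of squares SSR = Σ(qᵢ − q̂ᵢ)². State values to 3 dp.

SSR = 4.962

Compute the Gram sums: Σ1 = 5, Σr^2 = 47, Σr^2·r^2 = 1379.
For Mᵀq: Σq = -144, Σr^2·q = -4211.
MᵀM·[a, b]ᵀ = Mᵀq becomes [[5, 47]; [47, 1379]]·[a, b]ᵀ = [-144, -4211]ᵀ.
Eliminating b: 1379·(row 1) − 47·(row 2) gives 4686·a = 1379·(-144) − 47·(-4211) = -659, so a = -659/4686.
Then b = ((-4211) − 47·(-659/4686))/1379 = -14287/4686.
Residuals: 1360/2343, -1414/781, 5345/4686, 148/781, -469/4686; SSR = 23251/4686.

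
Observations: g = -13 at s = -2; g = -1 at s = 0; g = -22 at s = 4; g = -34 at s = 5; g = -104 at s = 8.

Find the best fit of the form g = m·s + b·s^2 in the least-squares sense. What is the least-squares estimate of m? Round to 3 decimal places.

m = 2.642

Setting ∂/∂m … = 0 gives: 109·m + 693·b = -1064;  693·m + 4993·b = -7910.
Determinant 109·4993 − 693² = 63988.
m = ((-1064)·4993 − 693·(-7910))/63988 = 84539/31994; b = (109·(-7910) − 693·(-1064))/63988 = -62419/31994.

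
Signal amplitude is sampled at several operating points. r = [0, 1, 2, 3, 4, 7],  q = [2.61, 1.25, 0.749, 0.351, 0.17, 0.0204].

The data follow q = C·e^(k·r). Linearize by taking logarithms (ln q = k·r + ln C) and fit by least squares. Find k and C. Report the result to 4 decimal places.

Linearized form: ln q = k·r + ln C. From the 6 transformed points,
XᵀX = [[79.0000, 17.0000]; [17.0000, 6]], rhs = [-37.8292, -5.8177]ᵀ  (here Σr = 17.0000, Σ(r)² = 79.0000, Σln q = -5.8177, Σr·ln q = -37.8292).
Slope k = (n·Σr·ln q − Σr·Σln q)/(n·Σ(r)² − (Σr)²) = (6·-37.8292 − 17.0000·-5.8177)/185.0000 = -0.69230; ln C = (Σln q − k·Σr)/n = 0.99189, so C = exp(0.99189) = 2.69633.

k = -0.6923, C = 2.6963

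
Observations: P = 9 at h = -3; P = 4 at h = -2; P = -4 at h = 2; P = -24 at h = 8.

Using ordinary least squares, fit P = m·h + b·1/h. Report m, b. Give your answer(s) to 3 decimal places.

The normal equations are: 81·m + 4·b = -235;  4·m + (361/576)·b = -10.
Δ = 81·(361/576) − 4² = 2225/64.
m = ((-235)·(361/576) − 4·(-10))/(2225/64) = -12359/4005; b = (81·(-10) − 4·(-235))/(2225/64) = 1664/445.

m = -3.086, b = 3.739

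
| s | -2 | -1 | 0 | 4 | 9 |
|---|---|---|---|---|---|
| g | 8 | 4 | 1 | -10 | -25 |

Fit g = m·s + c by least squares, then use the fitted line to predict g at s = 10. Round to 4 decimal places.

Compute the Gram sums: Σs·s = 102, Σs = 10, Σ1 = 5.
Moment sums: Σs·g = -285, Σg = -22.
Determinant 102·5 − 10² = 410.
m = ((-285)·5 − 10·(-22))/410 = -241/82; c = (102·(-22) − 10·(-285))/410 = 303/205.
At s = 10: ĝ = (-241/82)·(10) + (303/205)·(1) = -5722/205.

ĝ = -27.9122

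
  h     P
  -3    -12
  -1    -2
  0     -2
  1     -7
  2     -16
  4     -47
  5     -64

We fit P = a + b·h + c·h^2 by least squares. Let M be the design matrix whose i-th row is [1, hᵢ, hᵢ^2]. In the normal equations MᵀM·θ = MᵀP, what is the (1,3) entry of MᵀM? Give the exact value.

56

Row 1 ↔ basis 1, column 3 ↔ basis h^2, so (MᵀM)_{1,3} = Σᵢ h^2 = (1)·(9) + (1)·(1) + (1)·(0) + (1)·(1) + (1)·(4) + (1)·(16) + (1)·(25) = 56.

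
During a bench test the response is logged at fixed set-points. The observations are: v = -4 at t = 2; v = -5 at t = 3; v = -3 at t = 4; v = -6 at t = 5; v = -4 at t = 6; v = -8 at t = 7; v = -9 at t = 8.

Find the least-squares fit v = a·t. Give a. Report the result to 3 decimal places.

a = -1.069

Normal-equation sums: Σt·t = 203.
And Σt·v = -217.
So MᵀM·[a]ᵀ = Mᵀv: [[203]]·[a]ᵀ = [-217]ᵀ.
a = (-217)/203 = -1.06897.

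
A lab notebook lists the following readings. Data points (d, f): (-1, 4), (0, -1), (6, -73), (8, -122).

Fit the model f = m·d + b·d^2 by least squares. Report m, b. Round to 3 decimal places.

m = -3.911, b = -1.407

The normal equations are: 101·m + 727·b = -1418;  727·m + 5393·b = -10432.
(Σd·d = 101, Σd·d^2 = 727, Σd^2·d^2 = 5393, Σd·f = -1418, Σd^2·f = -10432.)
Determinant 101·5393 − 727² = 16164.
m = ((-1418)·5393 − 727·(-10432))/16164 = -10535/2694; b = (101·(-10432) − 727·(-1418))/16164 = -3791/2694.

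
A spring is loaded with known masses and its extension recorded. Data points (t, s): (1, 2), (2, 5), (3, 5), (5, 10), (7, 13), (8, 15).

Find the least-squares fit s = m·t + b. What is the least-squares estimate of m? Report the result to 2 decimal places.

m = 1.81

Sums needed: Σt·t = 152, Σt = 26, Σ1 = 6.
Right-hand side: Σt·s = 288, Σs = 50.
MᵀM·[m, b]ᵀ = Mᵀs becomes [[152, 26]; [26, 6]]·[m, b]ᵀ = [288, 50]ᵀ.
Eliminating b: 6·(row 1) − 26·(row 2) gives 236·m = 6·288 − 26·50 = 428, so m = 107/59.
Then b = (50 − 26·(107/59))/6 = 28/59.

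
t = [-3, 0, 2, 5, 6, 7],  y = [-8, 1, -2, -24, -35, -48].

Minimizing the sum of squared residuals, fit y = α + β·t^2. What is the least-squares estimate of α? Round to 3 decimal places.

α = 1.345

From the data, Σ1 = 6, Σt^2 = 123, Σt^2·t^2 = 4419.
Right-hand side: Σy = -116, Σt^2·y = -4292.
Normal equations: [[6, 123]; [123, 4419]]·[α, β]ᵀ = [-116, -4292]ᵀ.
det = 6·4419 − 123² = 11385.
α = ((-116)·4419 − 123·(-4292))/11385 = 464/345; β = (6·(-4292) − 123·(-116))/11385 = -116/115.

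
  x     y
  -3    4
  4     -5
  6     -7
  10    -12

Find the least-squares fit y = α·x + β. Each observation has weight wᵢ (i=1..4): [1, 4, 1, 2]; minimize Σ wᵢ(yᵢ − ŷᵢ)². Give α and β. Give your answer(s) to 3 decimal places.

With design matrix M, MᵀWM = [[309, 39]; [39, 8]] and MᵀWy = [-374, -47]ᵀ.
Eliminating β: 8·(row 1) − 39·(row 2) gives 951·α = 8·(-374) − 39·(-47) = -1159, so α = -1159/951.
Then β = ((-47) − 39·(-1159/951))/8 = 21/317.

α = -1.219, β = 0.066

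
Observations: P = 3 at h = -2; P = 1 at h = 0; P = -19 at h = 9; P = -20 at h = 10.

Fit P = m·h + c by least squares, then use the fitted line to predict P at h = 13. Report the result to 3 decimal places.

The normal equations are: 185·m + 17·c = -377;  17·m + 4·c = -35.
(Σh·h = 185, Σh = 17, Σ1 = 4, Σh·P = -377, ΣP = -35.)
det = 185·4 − 17² = 451.
m = ((-377)·4 − 17·(-35))/451 = -83/41; c = (185·(-35) − 17·(-377))/451 = -6/41.
At h = 13: P̂ = (-83/41)·(13) + (-6/41)·(1) = -1085/41.

P̂ = -26.463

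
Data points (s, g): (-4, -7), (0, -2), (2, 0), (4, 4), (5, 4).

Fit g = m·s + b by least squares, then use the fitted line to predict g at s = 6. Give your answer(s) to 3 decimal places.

XᵀX·[m, b]ᵀ = Xᵀg reads: 61·m + 7·b = 64;  7·m + 5·b = -1.
(Σs·s = 61, Σs = 7, Σ1 = 5, Σs·g = 64, Σg = -1.)
Δ = 61·5 − 7² = 256.
m = (64·5 − 7·(-1))/256 = 327/256; b = (61·(-1) − 7·64)/256 = -509/256.
At s = 6: ĝ = (327/256)·(6) + (-509/256)·(1) = 1453/256.

ĝ = 5.676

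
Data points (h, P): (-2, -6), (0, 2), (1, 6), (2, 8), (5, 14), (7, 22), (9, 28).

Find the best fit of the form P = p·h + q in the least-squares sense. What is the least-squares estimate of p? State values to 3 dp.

Compute the Gram sums: Σh·h = 164, Σh = 22, Σ1 = 7.
Right-hand side: Σh·P = 510, ΣP = 74.
Normal equations: [[164, 22]; [22, 7]]·[p, q]ᵀ = [510, 74]ᵀ.
det = 164·7 − 22² = 664.
p = (510·7 − 22·74)/664 = 971/332; q = (164·74 − 22·510)/664 = 229/166.

p = 2.925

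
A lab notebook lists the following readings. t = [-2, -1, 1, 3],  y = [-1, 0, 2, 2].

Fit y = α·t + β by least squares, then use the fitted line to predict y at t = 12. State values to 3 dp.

Entries of MᵀM: Σt·t = 15, Σt = 1, Σ1 = 4.
Moment sums: Σt·y = 10, Σy = 3.
Determinant 15·4 − 1² = 59.
α = (10·4 − 1·3)/59 = 37/59; β = (15·3 − 1·10)/59 = 35/59.
At t = 12: ŷ = (37/59)·(12) + (35/59)·(1) = 479/59.

ŷ = 8.119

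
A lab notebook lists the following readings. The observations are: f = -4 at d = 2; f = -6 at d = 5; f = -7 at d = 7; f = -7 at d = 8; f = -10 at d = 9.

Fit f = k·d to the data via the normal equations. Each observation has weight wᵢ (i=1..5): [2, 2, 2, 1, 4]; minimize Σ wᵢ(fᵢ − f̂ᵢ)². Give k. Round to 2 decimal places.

k = -1.08

Normal-equation sums: Σwᵢ·d·d = 544.
Moment sums: Σwᵢ·d·f = -590.
k = (-590)/544 = -1.08456.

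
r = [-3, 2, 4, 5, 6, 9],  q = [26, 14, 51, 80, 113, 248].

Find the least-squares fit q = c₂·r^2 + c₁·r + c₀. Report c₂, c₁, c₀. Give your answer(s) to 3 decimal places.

Forming XᵀX = [[8835, 1115, 171]; [1115, 171, 23]; [171, 23, 6]] and Xᵀq = [27262, 3464, 532]ᵀ gives XᵀX·[c₂, c₁, c₀]ᵀ = Xᵀq.
Row-reducing yields c₂ = 347649/117004, c₁ = 83867/117004, c₀ = 36217/29251.

c₂ = 2.971, c₁ = 0.717, c₀ = 1.238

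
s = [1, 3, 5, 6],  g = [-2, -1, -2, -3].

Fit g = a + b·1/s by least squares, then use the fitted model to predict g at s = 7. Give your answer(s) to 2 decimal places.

Entries of MᵀM: Σ1 = 4, Σ1/s = 17/10, Σ1/s·1/s = 1061/900.
For Mᵀg: Σg = -8, Σ1/s·g = -97/30.
MᵀM·[a, b]ᵀ = Mᵀg becomes [[4, 17/10]; [17/10, 1061/900]]·[a, b]ᵀ = [-8, -97/30]ᵀ.
Eliminating b: (1061/900)·(row 1) − (17/10)·(row 2) gives (1643/900)·a = (1061/900)·(-8) − (17/10)·(-97/30) = -3541/900, so a = -3541/1643.
Then b = ((-97/30) − (17/10)·(-3541/1643))/(1061/900) = 600/1643.
At s = 7: ĝ = (-3541/1643)·(1) + (600/1643)·(1/7) = -24187/11501.

ĝ = -2.10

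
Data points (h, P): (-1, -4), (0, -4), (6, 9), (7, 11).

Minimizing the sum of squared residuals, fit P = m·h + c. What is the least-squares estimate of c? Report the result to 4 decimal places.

c = -2.9400

Entries of MᵀM: Σh·h = 86, Σh = 12, Σ1 = 4.
Moment sums: Σh·P = 135, ΣP = 12.
Normal equations: [[86, 12]; [12, 4]]·[m, c]ᵀ = [135, 12]ᵀ.
Δ = 86·4 − 12² = 200.
m = (135·4 − 12·12)/200 = 99/50; c = (86·12 − 12·135)/200 = -147/50.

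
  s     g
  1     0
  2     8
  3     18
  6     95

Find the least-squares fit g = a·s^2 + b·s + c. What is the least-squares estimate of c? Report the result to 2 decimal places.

From the data, Σs^2·s^2 = 1394, Σs^2·s = 252, Σs^2 = 50, Σs·s = 50, Σs = 12, Σ1 = 4.
And Σs^2·g = 3614, Σs·g = 640, Σg = 121.
XᵀX·[a, b, c]ᵀ = Xᵀg becomes [[1394, 252, 50]; [252, 50, 12]; [50, 12, 4]]·[a, b, c]ᵀ = [3614, 640, 121]ᵀ.
Solving the 3×3 system (Gaussian elimination) gives a = 1167/362, b = -670/181, c = 383/362.

c = 1.06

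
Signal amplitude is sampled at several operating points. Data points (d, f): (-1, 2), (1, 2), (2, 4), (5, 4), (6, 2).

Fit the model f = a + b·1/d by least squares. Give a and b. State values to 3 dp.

a = 2.743, b = 0.326

Normal-equation sums: Σ1 = 5, Σ1/d = 13/15, Σ1/d·1/d = 1043/450.
Right-hand side: Σf = 14, Σ1/d·f = 47/15.
Normal equations: [[5, 13/15]; [13/15, 1043/450]]·[a, b]ᵀ = [14, 47/15]ᵀ.
Determinant 5·(1043/450) − (13/15)² = 4877/450.
a = (14·(1043/450) − (13/15)·(47/15))/(4877/450) = 13380/4877; b = (5·(47/15) − (13/15)·14)/(4877/450) = 1590/4877.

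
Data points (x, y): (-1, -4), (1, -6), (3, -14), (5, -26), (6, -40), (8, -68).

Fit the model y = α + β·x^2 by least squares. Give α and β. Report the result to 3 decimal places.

Entries of AᵀA: Σ1 = 6, Σx^2 = 136, Σx^2·x^2 = 6100.
And Σy = -158, Σx^2·y = -6578.
Determinant 6·6100 − 136² = 18104.
α = ((-158)·6100 − 136·(-6578))/18104 = -279/73; β = (6·(-6578) − 136·(-158))/18104 = -145/146.

α = -3.822, β = -0.993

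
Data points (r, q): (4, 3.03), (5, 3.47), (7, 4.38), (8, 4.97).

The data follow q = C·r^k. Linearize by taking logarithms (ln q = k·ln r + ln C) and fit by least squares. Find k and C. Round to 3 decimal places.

Linearized form: ln q = k·ln r + ln C. From the 4 transformed points,
XᵀX = [[12.6227, 7.0211]; [7.0211, 4]], rhs = [9.7476, 5.4332]ᵀ  (here Σln r = 7.0211, Σ(ln r)² = 12.6227, Σln q = 5.4332, Σln r·ln q = 9.7476).
Slope k = (n·Σln r·ln q − Σln r·Σln q)/(n·Σ(ln r)² − (Σln r)²) = (4·9.7476 − 7.0211·5.4332)/1.1954 = 0.70570; ln C = (Σln q − k·Σln r)/n = 0.11960, so C = exp(0.11960) = 1.12705.

k = 0.706, C = 1.127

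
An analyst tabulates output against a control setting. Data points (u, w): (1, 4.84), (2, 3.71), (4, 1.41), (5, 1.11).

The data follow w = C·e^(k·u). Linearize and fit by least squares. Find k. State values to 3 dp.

With ln wᵢ as the transformed response and uᵢ as the regressor:
Σu = 12.0000, Σ(u)² = 46.0000, Σln w = 3.3359, Σu·ln w = 6.0951.
Normal system: [[46.0000, 12.0000]; [12.0000, 4]]·[k, ln C]ᵀ = [6.0951, 3.3359]ᵀ.
Slope k = (n·Σu·ln w − Σu·Σln w)/(n·Σ(u)² − (Σu)²) = (4·6.0951 − 12.0000·3.3359)/40.0000 = -0.39126; ln C = (Σln w − k·Σu)/n = 2.00774.

k = -0.391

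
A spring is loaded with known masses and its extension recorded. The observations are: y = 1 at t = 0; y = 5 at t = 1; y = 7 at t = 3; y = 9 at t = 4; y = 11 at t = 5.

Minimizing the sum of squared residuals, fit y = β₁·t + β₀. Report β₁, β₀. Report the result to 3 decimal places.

β₁ = 1.814, β₀ = 1.884

XᵀX·[β₁, β₀]ᵀ = Xᵀy reads: 51·β₁ + 13·β₀ = 117;  13·β₁ + 5·β₀ = 33.
(Σt·t = 51, Σt = 13, Σ1 = 5, Σt·y = 117, Σy = 33.)
Determinant 51·5 − 13² = 86.
β₁ = (117·5 − 13·33)/86 = 78/43; β₀ = (51·33 − 13·117)/86 = 81/43.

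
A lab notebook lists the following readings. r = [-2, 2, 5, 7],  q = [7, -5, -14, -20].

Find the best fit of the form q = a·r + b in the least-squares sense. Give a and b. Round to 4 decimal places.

The normal system MᵀM·[a, b]ᵀ = Mᵀq is [[82, 12]; [12, 4]]·[a, b]ᵀ = [-234, -32]ᵀ.
Δ = 82·4 − 12² = 184.
a = ((-234)·4 − 12·(-32))/184 = -3; b = (82·(-32) − 12·(-234))/184 = 1.

a = -3.0000, b = 1.0000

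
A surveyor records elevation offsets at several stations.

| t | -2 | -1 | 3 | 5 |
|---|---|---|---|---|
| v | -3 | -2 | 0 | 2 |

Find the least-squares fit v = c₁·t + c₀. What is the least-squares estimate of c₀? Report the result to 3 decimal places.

c₀ = -1.580

Entries of AᵀA: Σt·t = 39, Σt = 5, Σ1 = 4.
Moment sums: Σt·v = 18, Σv = -3.
Normal equations: [[39, 5]; [5, 4]]·[c₁, c₀]ᵀ = [18, -3]ᵀ.
Determinant 39·4 − 5² = 131.
c₁ = (18·4 − 5·(-3))/131 = 87/131; c₀ = (39·(-3) − 5·18)/131 = -207/131.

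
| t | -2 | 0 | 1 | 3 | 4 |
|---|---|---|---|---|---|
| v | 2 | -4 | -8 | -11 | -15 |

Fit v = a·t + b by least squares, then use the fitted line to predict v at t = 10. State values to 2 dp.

From the data, Σt·t = 30, Σt = 6, Σ1 = 5.
For Aᵀv: Σt·v = -105, Σv = -36.
So AᵀA·[a, b]ᵀ = Aᵀv: [[30, 6]; [6, 5]]·[a, b]ᵀ = [-105, -36]ᵀ.
Determinant 30·5 − 6² = 114.
a = ((-105)·5 − 6·(-36))/114 = -103/38; b = (30·(-36) − 6·(-105))/114 = -75/19.
At t = 10: v̂ = (-103/38)·(10) + (-75/19)·(1) = -590/19.

v̂ = -31.05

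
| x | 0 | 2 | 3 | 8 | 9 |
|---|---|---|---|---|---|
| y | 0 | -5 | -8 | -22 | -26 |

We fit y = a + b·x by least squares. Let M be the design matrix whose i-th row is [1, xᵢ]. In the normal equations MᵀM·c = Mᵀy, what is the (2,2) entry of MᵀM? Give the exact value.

Row 2 ↔ basis x, column 2 ↔ basis x, so (MᵀM)_{2,2} = Σᵢ (x)·(x) = (0)·(0) + (2)·(2) + (3)·(3) + (8)·(8) + (9)·(9) = 158.

158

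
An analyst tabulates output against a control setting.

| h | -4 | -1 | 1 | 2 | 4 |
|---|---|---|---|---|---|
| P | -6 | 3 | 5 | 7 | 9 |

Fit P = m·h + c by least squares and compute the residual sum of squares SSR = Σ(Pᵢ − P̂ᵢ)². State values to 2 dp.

With design matrix X, XᵀX = [[38, 2]; [2, 5]] and XᵀP = [76, 18]ᵀ.
Δ = 38·5 − 2² = 186.
m = (76·5 − 2·18)/186 = 172/93; c = (38·18 − 2·76)/186 = 266/93.
Residuals: -136/93, 185/93, 9/31, 41/93, -39/31; SSR = 740/93.

SSR = 7.96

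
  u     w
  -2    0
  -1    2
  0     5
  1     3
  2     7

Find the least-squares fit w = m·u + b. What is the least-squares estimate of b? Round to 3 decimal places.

From the data, Σu·u = 10, Σu = 0, Σ1 = 5.
Moment sums: Σu·w = 15, Σw = 17.
So AᵀA·[m, b]ᵀ = Aᵀw: [[10, 0]; [0, 5]]·[m, b]ᵀ = [15, 17]ᵀ.
det = 10·5 − 0² = 50.
m = (15·5 − 0·17)/50 = 3/2; b = (10·17 − 0·15)/50 = 17/5.

b = 3.400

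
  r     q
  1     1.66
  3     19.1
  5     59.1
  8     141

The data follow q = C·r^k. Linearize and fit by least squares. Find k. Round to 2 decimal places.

Taking logs, ln q = k·ln r + ln C, so regress ln q on ln r.
Sums: Σln r = 4.7875, Σ(ln r)² = 8.1213, Σln q = 12.4845, Σln r·ln q = 20.0965.
Normal system: [[8.1213, 4.7875]; [4.7875, 4]]·[k, ln C]ᵀ = [20.0965, 12.4845]ᵀ.
Solving (det = 9.5652): k = 2.15537, ln C = 0.54142.

k = 2.16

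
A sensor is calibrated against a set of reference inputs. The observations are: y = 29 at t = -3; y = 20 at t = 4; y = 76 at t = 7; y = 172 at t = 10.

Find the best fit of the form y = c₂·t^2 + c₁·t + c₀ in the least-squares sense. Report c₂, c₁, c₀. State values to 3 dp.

Forming XᵀX = [[12738, 1380, 174]; [1380, 174, 18]; [174, 18, 4]] and Xᵀy = [21505, 2245, 297]ᵀ gives XᵀX·[c₂, c₁, c₀]ᵀ = Xᵀy.
Row-reducing yields c₂ = 28453/13812, c₁ = -47723/13812, c₀ = 863/4604.

c₂ = 2.060, c₁ = -3.455, c₀ = 0.187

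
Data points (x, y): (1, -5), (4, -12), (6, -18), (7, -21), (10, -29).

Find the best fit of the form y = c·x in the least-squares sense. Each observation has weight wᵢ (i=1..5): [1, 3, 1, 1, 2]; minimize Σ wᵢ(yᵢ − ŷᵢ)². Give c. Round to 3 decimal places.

c = -2.946

Entries of MᵀWM: Σwᵢ·x·x = 334.
Right-hand side: Σwᵢ·x·y = -984.
Hence c = -984 / 334 ≈ -2.94611.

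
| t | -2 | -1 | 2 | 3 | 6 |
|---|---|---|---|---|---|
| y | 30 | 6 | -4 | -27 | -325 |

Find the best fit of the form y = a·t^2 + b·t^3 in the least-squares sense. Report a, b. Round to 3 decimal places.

The normal equations are: 1410·a + 8018·b = -11833;  8018·a + 47514·b = -71207.
(Σt^2·t^2 = 1410, Σt^2·t^3 = 8018, Σt^3·t^3 = 47514, Σt^2·y = -11833, Σt^3·y = -71207.)
Δ = 1410·47514 − 8018² = 2706416.
a = ((-11833)·47514 − 8018·(-71207))/2706416 = 2176141/676604; b = (1410·(-71207) − 8018·(-11833))/2706416 = -1381219/676604.

a = 3.216, b = -2.041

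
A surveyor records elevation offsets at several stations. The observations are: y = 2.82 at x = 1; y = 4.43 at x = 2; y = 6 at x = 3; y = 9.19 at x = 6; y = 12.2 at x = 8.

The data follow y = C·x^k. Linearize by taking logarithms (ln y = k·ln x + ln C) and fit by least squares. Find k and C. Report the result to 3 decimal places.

Linearized form: ln y = k·ln x + ln C. From the 5 transformed points,
Σln x = 5.6630, Σ(ln x)² = 9.2219, Σln y = 9.0364, Σln x·ln y = 12.1760.
Normal system: [[9.2219, 5.6630]; [5.6630, 5]]·[k, ln C]ᵀ = [12.1760, 9.0364]ᵀ.
Slope k = (n·Σln x·ln y − Σln x·Σln y)/(n·Σ(ln x)² − (Σln x)²) = (5·12.1760 − 5.6630·9.0364)/14.0403 = 0.69138; ln C = (Σln y − k·Σln x)/n = 1.02424, so C = exp(1.02424) = 2.78497.

k = 0.691, C = 2.785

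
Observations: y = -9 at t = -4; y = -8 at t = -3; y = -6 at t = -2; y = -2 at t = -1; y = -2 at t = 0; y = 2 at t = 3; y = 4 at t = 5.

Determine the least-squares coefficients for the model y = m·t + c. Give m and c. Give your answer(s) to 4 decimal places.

m = 1.4820, c = -2.5766

The normal equations are: 64·m + (-2)·c = 100;  (-2)·m + 7·c = -21.
(Σt·t = 64, Σt = -2, Σ1 = 7, Σt·y = 100, Σy = -21.)
Δ = 64·7 − (-2)² = 444.
m = (100·7 − (-2)·(-21))/444 = 329/222; c = (64·(-21) − (-2)·100)/444 = -286/111.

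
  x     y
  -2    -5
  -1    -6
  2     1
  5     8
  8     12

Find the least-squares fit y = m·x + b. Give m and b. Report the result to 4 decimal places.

m = 1.8786, b = -2.5087

The normal equations are: 98·m + 12·b = 154;  12·m + 5·b = 10.
(Σx·x = 98, Σx = 12, Σ1 = 5, Σx·y = 154, Σy = 10.)
Determinant 98·5 − 12² = 346.
m = (154·5 − 12·10)/346 = 325/173; b = (98·10 − 12·154)/346 = -434/173.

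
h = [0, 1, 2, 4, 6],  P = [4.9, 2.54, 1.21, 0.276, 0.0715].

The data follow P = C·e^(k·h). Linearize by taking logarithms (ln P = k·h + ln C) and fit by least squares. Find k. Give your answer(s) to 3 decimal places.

Let Y = ln P. Fitting Y = k·h + ln C by least squares:
XᵀX = [[57.0000, 13.0000]; [13.0000, 5]], rhs = [-19.6644, -1.2134]ᵀ  (here Σh = 13.0000, Σ(h)² = 57.0000, Σln P = -1.2134, Σh·ln P = -19.6644).
Solving (det = 116.0000): k = -0.71162, ln C = 1.60753.

k = -0.712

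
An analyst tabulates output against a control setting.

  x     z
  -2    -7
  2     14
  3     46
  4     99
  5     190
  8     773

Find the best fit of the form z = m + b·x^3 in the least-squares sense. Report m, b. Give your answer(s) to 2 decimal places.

From the data, Σ1 = 6, Σx^3 = 728, Σx^3·x^3 = 282722.
Moment sums: Σz = 1115, Σx^3·z = 427272.
Determinant 6·282722 − 728² = 1166348.
m = (1115·282722 − 728·427272)/1166348 = 2090507/583174; b = (6·427272 − 728·1115)/1166348 = 437978/291587.

m = 3.58, b = 1.50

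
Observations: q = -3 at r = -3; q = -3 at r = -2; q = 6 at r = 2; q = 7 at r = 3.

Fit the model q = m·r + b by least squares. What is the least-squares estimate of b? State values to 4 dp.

b = 1.7500

AᵀA·[m, b]ᵀ = Aᵀq reads: 26·m + 0·b = 48;  0·m + 4·b = 7.
Δ = 26·4 − 0² = 104.
m = (48·4 − 0·7)/104 = 24/13; b = (26·7 − 0·48)/104 = 7/4.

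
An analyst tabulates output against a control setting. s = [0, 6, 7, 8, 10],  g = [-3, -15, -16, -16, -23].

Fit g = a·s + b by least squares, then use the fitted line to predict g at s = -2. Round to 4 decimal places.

Normal-equation sums: Σs·s = 249, Σs = 31, Σ1 = 5.
And Σs·g = -560, Σg = -73.
Eliminating b: 5·(row 1) − 31·(row 2) gives 284·a = 5·(-560) − 31·(-73) = -537, so a = -537/284.
Then b = ((-73) − 31·(-537/284))/5 = -817/284.
At s = -2: ĝ = (-537/284)·(-2) + (-817/284)·(1) = 257/284.

ĝ = 0.9049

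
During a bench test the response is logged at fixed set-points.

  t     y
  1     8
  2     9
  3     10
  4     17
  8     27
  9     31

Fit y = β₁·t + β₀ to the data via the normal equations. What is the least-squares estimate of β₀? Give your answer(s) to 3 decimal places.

β₀ = 3.542

The normal system MᵀM·[β₁, β₀]ᵀ = Mᵀy is [[175, 27]; [27, 6]]·[β₁, β₀]ᵀ = [619, 102]ᵀ.
Eliminating β₀: 6·(row 1) − 27·(row 2) gives 321·β₁ = 6·619 − 27·102 = 960, so β₁ = 320/107.
Then β₀ = (102 − 27·(320/107))/6 = 379/107.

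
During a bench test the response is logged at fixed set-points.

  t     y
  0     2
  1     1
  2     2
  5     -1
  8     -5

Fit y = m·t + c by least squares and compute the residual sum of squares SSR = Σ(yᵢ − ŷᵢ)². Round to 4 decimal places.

SSR = 3.1589

From the data, Σt·t = 94, Σt = 16, Σ1 = 5.
Right-hand side: Σt·y = -40, Σy = -1.
So AᵀA·[m, c]ᵀ = Aᵀy: [[94, 16]; [16, 5]]·[m, c]ᵀ = [-40, -1]ᵀ.
Δ = 94·5 − 16² = 214.
m = ((-40)·5 − 16·(-1))/214 = -92/107; c = (94·(-1) − 16·(-40))/214 = 273/107.
Residuals: -59/107, -74/107, 125/107, 80/107, -72/107; SSR = 338/107.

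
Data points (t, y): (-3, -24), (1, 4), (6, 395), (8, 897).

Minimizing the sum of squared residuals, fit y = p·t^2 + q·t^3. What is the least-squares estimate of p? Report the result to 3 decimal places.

p = 1.873

The normal equations are: 5474·p + 40302·q = 71416;  40302·p + 309530·q = 545236.
Determinant 5474·309530 − 40302² = 70116016.
p = (71416·309530 − 40302·545236)/70116016 = 16411651/8764502; q = (5474·545236 − 40302·71416)/70116016 = 13301779/8764502.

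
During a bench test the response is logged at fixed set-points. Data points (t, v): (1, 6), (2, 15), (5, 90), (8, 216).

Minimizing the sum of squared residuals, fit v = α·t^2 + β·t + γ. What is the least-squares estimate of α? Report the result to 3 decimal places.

With design matrix M, MᵀM = [[4738, 646, 94]; [646, 94, 16]; [94, 16, 4]] and Mᵀv = [16140, 2214, 327]ᵀ.
Solving the 3×3 system (Gaussian elimination) gives α = 67/22, β = 307/110, γ = -54/55.

α = 3.045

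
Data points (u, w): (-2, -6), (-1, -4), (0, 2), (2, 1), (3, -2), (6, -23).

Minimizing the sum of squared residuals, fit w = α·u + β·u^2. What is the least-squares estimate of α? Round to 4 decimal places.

Compute the Gram sums: Σu·u = 54, Σu·u^2 = 242, Σu^2·u^2 = 1410.
And Σu·w = -126, Σu^2·w = -870.
So MᵀM·[α, β]ᵀ = Mᵀw: [[54, 242]; [242, 1410]]·[α, β]ᵀ = [-126, -870]ᵀ.
Eliminating β: 1410·(row 1) − 242·(row 2) gives 17576·α = 1410·(-126) − 242·(-870) = 32880, so α = 4110/2197.
Then β = ((-870) − 242·(4110/2197))/1410 = -2061/2197.

α = 1.8707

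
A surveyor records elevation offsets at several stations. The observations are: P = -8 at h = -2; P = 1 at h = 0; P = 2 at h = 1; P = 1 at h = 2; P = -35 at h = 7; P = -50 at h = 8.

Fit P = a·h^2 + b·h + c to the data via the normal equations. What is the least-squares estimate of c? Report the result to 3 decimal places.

With design matrix M, MᵀM = [[6530, 856, 122]; [856, 122, 16]; [122, 16, 6]] and MᵀP = [-4941, -625, -89]ᵀ.
Solving the 3×3 system (Gaussian elimination) gives a = -32023/29730, b = 68927/29730, c = 4389/4955.

c = 0.886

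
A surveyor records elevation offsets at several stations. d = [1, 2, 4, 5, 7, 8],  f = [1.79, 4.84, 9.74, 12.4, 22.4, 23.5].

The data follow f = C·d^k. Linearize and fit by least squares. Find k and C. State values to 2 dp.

k = 1.23, C = 1.86

Linearized form: ln f = k·ln d + ln C. From the 6 transformed points,
AᵀA = [[13.1032, 7.7142]; [7.7142, 6]], rhs = [20.9154, 13.2191]ᵀ  (here Σln d = 7.7142, Σ(ln d)² = 13.1032, Σln f = 13.2191, Σln d·ln f = 20.9154).
Slope k = (n·Σln d·ln f − Σln d·Σln f)/(n·Σ(ln d)² − (Σln d)²) = (6·20.9154 − 7.7142·13.2191)/19.1098 = 1.23062; ln C = (Σln f − k·Σln d)/n = 0.62097, so C = exp(0.62097) = 1.86073.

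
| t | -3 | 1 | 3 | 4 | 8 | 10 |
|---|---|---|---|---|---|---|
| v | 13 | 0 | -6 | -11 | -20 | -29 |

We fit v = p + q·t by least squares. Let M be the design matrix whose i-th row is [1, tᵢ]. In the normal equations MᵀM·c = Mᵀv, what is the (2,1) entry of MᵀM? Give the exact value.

Row 2 ↔ basis t, column 1 ↔ basis 1, so (MᵀM)_{2,1} = Σᵢ t = (-3)·(1) + (1)·(1) + (3)·(1) + (4)·(1) + (8)·(1) + (10)·(1) = 23.

23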